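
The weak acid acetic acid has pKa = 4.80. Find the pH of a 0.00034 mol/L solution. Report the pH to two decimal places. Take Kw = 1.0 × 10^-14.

CH3COOH ⇌ CH3COO- + H+
Ka = 10^(−4.80) = 1.58 × 10^-5
Let x = [H+] at equilibrium. Ka = x²/(0.00034 − x).
x is not negligible relative to C₀; solve x² + 1.58e-05·x − 5.37e-09 = 0.
x = [−1.58e-05 + √(1.58e-05² + 2.15e-08)]/2 = 6.58 × 10^-5 M
pH = −log(6.58 × 10^-5) = 4.18

pH = 4.18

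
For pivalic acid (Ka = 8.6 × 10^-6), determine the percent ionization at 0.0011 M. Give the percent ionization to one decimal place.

(CH3)3CCOOH ⇌ (CH3)3CCOO- + H+; let x = [H+] at equilibrium.
Ka = x²/(C₀ − x); solving the quadratic gives x = 9.31 × 10^-5 M.
% ionization = x/C₀ × 100% = 9.31 × 10^-5/0.0011 × 100% = 8.5%

8.5%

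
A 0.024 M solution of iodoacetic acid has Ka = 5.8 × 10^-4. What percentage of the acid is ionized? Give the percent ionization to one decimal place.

ICH2COOH ⇌ ICH2COO- + H+; let x = [H+] at equilibrium.
Ka = x²/(C₀ − x); solving the quadratic gives x = 3.45 × 10^-3 M.
% ionization = x/C₀ × 100% = 3.45 × 10^-3/0.024 × 100% = 14.4%

14.4%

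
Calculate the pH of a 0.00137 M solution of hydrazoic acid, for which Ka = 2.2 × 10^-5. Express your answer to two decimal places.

HN3 ⇌ N3- + H+
Let x = [H+] at equilibrium. Ka = x²/(0.00137 − x).
x is not negligible relative to C₀; solve x² + 2.2e-05·x − 3.01e-08 = 0.
x = [−2.2e-05 + √(2.2e-05² + 1.21e-07)]/2 = 1.63 × 10^-4 M
pH = −log[H+] = −log(1.63 × 10^-4) = 3.79

pH = 3.79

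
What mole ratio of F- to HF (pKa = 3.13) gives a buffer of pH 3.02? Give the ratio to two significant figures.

ratio = 0.78

pH = pKa + log(r) ⇒ log(r) = 3.02 − 3.13 = -0.11
r = [F-]/[HF] = 10^(-0.11) = 0.776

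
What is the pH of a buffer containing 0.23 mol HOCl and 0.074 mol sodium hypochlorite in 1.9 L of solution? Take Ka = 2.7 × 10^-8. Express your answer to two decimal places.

pKa = −log(2.7 × 10^-8) = 7.569
Henderson–Hasselbalch: pH = pKa + log([OCl-]/[HOCl]) = 7.569 + log(0.074/0.23)
pH = 7.569 + (-0.492) = 7.08

pH = 7.08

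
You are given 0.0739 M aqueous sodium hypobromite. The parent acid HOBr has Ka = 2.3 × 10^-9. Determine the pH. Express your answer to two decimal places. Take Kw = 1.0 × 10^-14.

pH = 10.75

OBr- is the conjugate base of the weak acid HOBr.
Kb = Kw/Ka = 1.0×10^-14 / 2.3 × 10^-9 = 4.35 × 10^-6
From the ICE table, Kb = x²/(0.0739 − x) = 4.35 × 10^-6.
Since Kb ≪ C₀, x ≈ √(Kb·C₀) = 5.67 × 10^-4 M.
pOH = 3.25, so pH = 14.00 − pOH = 10.75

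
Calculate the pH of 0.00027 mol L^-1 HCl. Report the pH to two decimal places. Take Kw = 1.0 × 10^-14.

HCl is a strong acid and dissociates completely, so [H+] = 0.00027 M.
pH = -log(0.00027) = 3.57

pH = 3.57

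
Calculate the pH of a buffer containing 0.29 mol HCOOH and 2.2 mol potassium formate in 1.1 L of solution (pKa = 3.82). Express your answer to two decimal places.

Using pH = pKa + log([base]/[acid]) with [base]/[acid] = 2.2/0.29:
pH = 3.82 + (+0.880) = 4.70

pH = 4.70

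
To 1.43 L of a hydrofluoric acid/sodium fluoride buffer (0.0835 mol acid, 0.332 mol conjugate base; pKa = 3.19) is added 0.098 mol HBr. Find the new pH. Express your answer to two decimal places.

pH = 3.30

After neutralization: n(HF) = 0.181 mol, n(F-) = 0.234 mol.
pH = pKa + log([A⁻]/[HA]) = 3.19 + log(0.234/0.181) = 3.19 +0.112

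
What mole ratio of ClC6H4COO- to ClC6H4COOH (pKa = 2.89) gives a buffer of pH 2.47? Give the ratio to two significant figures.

ratio = 0.38

pH = pKa + log(r) ⇒ log(r) = 2.47 − 2.89 = -0.42
r = [ClC6H4COO-]/[ClC6H4COOH] = 10^(-0.42) = 0.38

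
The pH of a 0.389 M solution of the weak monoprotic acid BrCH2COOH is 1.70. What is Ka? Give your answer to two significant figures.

Ka = 1.1 × 10^-3

[H+] = 10^(-1.70) = 2.00 × 10^-2 M
At equilibrium [HA] = 0.389 − 2.00 × 10^-2 = 3.69 × 10^-1 M
Ka = [H+][A-]/[HA] = (2.00 × 10^-2)² / 3.69 × 10^-1 = 1.1 × 10^-3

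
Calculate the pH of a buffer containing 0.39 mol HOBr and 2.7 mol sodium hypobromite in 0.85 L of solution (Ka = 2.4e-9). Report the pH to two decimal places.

pKa = −log(2.4 × 10^-9) = 8.620
Henderson–Hasselbalch: pH = pKa + log([OBr-]/[HOBr]) = 8.620 + log(2.7/0.39)
pH = 8.620 + (+0.840) = 9.46

pH = 9.46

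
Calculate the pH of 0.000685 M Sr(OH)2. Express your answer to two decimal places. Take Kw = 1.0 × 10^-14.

pH = 11.14

Sr(OH)2 is a strong base (each formula unit releases 2 OH-); [OH-] = 0.00137 M.
pOH = -log(0.00137) = 2.86
pH = 14.00 - 2.86 = 11.14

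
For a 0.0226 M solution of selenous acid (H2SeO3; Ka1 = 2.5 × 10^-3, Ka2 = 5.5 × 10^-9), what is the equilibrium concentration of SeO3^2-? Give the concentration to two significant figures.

5.5 × 10^-9 M

First ionization gives [H+] ≈ [HSeO3-] = 6.37 × 10^-3 M.
Second step: Ka2 = [H+][SeO3^2-]/[HSeO3-] ≈ [SeO3^2-] (since [H+] ≈ [HSeO3-]).
So [SeO3^2-] ≈ Ka2.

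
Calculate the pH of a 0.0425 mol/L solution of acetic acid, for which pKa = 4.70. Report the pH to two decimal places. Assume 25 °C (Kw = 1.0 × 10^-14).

CH3COOH ⇌ CH3COO- + H+
Ka = 10^(−4.70) = 2.00 × 10^-5
Ka = [H+]²/(0.0425 − [H+]) = 2.00 × 10^-5
Neglecting [H+] in the denominator: [H+] = √(2.00 × 10^-5 × 0.0425) = 9.22 × 10^-4 M
Check: 2.2% ionized — well under 5%, approximation valid.
pH = −log[H+] = −log(9.22 × 10^-4) = 3.04

pH = 3.04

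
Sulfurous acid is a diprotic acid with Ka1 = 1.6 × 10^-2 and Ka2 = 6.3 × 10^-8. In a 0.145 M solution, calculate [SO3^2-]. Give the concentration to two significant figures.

First ionization gives [H+] ≈ [HSO3-] = 4.08 × 10^-2 M.
Second step: Ka2 = [H+][SO3^2-]/[HSO3-] ≈ [SO3^2-] (since [H+] ≈ [HSO3-]).
So [SO3^2-] ≈ Ka2.

6.3 × 10^-8 M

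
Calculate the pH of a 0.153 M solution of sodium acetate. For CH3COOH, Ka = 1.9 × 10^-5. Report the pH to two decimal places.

CH3COO- is the conjugate base of the weak acid CH3COOH.
Kb = Kw/Ka = 1.0×10^-14 / 1.9 × 10^-5 = 5.26 × 10^-10
Let x = [OH-] at equilibrium. Kb = x²/(0.153 − x).
Since Kb ≪ C₀, x ≈ √(Kb·C₀) = 8.97 × 10^-6 M.
pOH = −log(8.97 × 10^-6) = 5.05; pH = 14.00 − 5.05 = 8.95

pH = 8.95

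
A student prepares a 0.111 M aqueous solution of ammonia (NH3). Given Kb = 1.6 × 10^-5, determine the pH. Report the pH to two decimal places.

NH3 + H2O ⇌ NH4+ + OH-
From the ICE table, Kb = x²/(0.111 − x) = 1.6 × 10^-5.
Since Kb ≪ C₀, x ≈ √(Kb·C₀) = 1.33 × 10^-3 M.
pOH = −log(1.33 × 10^-3) = 2.88; pH = 14.00 − 2.88 = 11.12

pH = 11.12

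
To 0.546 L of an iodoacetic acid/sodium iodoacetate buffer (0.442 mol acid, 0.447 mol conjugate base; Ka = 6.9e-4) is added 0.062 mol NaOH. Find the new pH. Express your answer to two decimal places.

OH- converts ICH2COOH to ICH2COO-: ICH2COOH → 0.38 mol, ICH2COO- → 0.509 mol.
pKa = −log(6.9 × 10^-4) = 3.161
pH = pKa + log([A⁻]/[HA]) = 3.161 + log(0.509/0.38) = 3.161 +0.127

pH = 3.29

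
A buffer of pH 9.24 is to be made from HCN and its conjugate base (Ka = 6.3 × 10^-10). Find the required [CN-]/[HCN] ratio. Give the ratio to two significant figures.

pKa = -log(6.3 × 10^-10) = 9.201
pH = pKa + log(r) ⇒ log(r) = 9.24 − 9.201 = +0.039
r = [CN-]/[HCN] = 10^(+0.039) = 1.09

ratio = 1.1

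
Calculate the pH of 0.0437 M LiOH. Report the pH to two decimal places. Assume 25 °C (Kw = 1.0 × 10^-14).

pH = 12.64

LiOH is a strong base; [OH-] = 0.0437 M.
pOH = -log(0.0437) = 1.36
pH = 14.00 - 1.36 = 12.64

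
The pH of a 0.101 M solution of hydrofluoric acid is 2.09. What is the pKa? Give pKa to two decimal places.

pKa = 3.15

[H+] = 10^(-2.09) = 8.13 × 10^-3 M
At equilibrium [HA] = 0.101 − 8.13 × 10^-3 = 9.29 × 10^-2 M
Ka = [H+][A-]/[HA] = (8.13 × 10^-3)² / 9.29 × 10^-2 = 7.11 × 10^-4
pKa = -log(7.11 × 10^-4) = 3.15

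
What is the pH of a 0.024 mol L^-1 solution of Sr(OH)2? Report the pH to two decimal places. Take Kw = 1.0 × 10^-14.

Sr(OH)2 is a strong base (each formula unit releases 2 OH-); [OH-] = 0.048 M.
pOH = -log(0.048) = 1.32
pH = 14.00 - 1.32 = 12.68

pH = 12.68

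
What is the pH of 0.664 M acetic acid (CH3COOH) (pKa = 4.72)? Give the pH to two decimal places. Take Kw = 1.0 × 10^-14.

pH = 2.45

CH3COOH ⇌ CH3COO- + H+
Ka = 10^(−4.72) = 1.91 × 10^-5
From the ICE table, Ka = [H+]²/(0.664 − [H+]) = 1.91 × 10^-5.
Assume [H+] ≪ 0.664: [H+] ≈ √(1.91 × 10^-5 × 0.664) = 3.56 × 10^-3 M
pH = −log[H+] = −log(3.56 × 10^-3) = 2.45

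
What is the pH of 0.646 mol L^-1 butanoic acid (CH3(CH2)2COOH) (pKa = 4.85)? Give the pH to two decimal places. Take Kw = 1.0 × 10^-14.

pH = 2.52

CH3(CH2)2COOH ⇌ CH3(CH2)2COO- + H+
Ka = 10^(−4.85) = 1.41 × 10^-5
From the ICE table, Ka = [H+]²/(0.646 − [H+]) = 1.41 × 10^-5.
Since Ka ≪ C₀, [H+] ≈ √(Ka·C₀) = 3.02 × 10^-3 M.
pH = −log[H+] = −log(3.02 × 10^-3) = 2.52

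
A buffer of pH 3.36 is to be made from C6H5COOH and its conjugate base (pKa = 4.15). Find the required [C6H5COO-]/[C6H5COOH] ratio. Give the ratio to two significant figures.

pH = pKa + log(r) ⇒ log(r) = 3.36 − 4.15 = -0.79
r = [C6H5COO-]/[C6H5COOH] = 10^(-0.79) = 0.162

ratio = 0.16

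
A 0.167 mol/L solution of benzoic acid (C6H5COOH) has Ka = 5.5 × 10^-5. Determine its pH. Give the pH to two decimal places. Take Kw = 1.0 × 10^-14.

pH = 2.52

C6H5COOH ⇌ C6H5COO- + H+
Ka = [H+]²/(0.167 − [H+]) = 5.5 × 10^-5
Assume [H+] ≪ 0.167: [H+] ≈ √(5.5 × 10^-5 × 0.167) = 3.03 × 10^-3 M
pH = −log[H+] = −log(3.03 × 10^-3) = 2.52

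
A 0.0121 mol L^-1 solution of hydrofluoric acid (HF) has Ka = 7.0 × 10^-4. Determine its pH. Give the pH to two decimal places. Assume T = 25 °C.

pH = 2.59

HF ⇌ F- + H+
From the ICE table, Ka = x²/(0.0121 − x) = 7.0 × 10^-4.
x is not negligible relative to C₀; solve x² + 0.0007·x − 8.47e-06 = 0.
x = (−Ka + √(Ka² + 4·Ka·C₀))/2 = 2.58 × 10^-3 M
pH = −log(2.58 × 10^-3) = 2.59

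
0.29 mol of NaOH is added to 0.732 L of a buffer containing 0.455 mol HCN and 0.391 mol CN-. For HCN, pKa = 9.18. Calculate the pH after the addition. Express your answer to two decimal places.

OH- converts HCN to CN-: HCN → 0.165 mol, CN- → 0.681 mol.
pH = pKa + log([A⁻]/[HA]) = 9.18 + log(0.681/0.165) = 9.18 +0.616

pH = 9.80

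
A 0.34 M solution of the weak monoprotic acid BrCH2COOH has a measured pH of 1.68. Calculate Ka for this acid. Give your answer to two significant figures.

Ka = 1.4 × 10^-3

[H+] = 10^(-1.68) = 2.09 × 10^-2 M
At equilibrium [HA] = 0.34 − 2.09 × 10^-2 = 3.19 × 10^-1 M
Ka = [H+][A-]/[HA] = (2.09 × 10^-2)² / 3.19 × 10^-1 = 1.4 × 10^-3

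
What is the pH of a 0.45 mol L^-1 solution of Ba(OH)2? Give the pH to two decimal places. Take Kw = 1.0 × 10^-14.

pH = 13.95

Ba(OH)2 is a strong base (each formula unit releases 2 OH-); [OH-] = 0.9 M.
pOH = -log(0.9) = 0.05
pH = 14.00 - 0.05 = 13.95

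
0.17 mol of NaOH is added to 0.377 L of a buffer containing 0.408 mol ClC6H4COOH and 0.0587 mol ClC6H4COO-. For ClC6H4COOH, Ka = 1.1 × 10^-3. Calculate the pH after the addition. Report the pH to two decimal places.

pH = 2.94

OH- converts ClC6H4COOH to ClC6H4COO-: ClC6H4COOH → 0.238 mol, ClC6H4COO- → 0.229 mol.
pKa = −log(1.1 × 10^-3) = 2.959
pH = pKa + log([A⁻]/[HA]) = 2.959 + log(0.229/0.238) = 2.959 -0.017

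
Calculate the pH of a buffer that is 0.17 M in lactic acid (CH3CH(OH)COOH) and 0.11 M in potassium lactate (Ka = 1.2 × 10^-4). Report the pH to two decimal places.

pKa = −log(1.2 × 10^-4) = 3.921
Using pH = pKa + log([base]/[acid]) with [base]/[acid] = 0.11/0.17:
pH = 3.921 + (-0.189) = 3.73

pH = 3.73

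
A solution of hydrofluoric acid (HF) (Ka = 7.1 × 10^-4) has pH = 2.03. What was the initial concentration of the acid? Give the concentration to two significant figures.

[H+] = 10^(-2.03) = 9.33 × 10^-3 M = x
Ka = x²/(C₀ − x) ⇒ C₀ = x + x²/Ka
C₀ = 9.33 × 10^-3 + (9.33 × 10^-3)²/(7.1 × 10^-4) = 1.32 × 10^-1 M

C₀ = 1.3 × 10^-1 M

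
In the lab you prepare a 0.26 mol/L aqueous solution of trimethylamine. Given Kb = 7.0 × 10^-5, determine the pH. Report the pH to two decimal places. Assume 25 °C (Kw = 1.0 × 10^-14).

(CH3)3N + H2O ⇌ (CH3)3NH+ + OH-
From the ICE table, Kb = x²/(0.26 − x) = 7.0 × 10^-5.
Neglecting x in the denominator: x = √(7.0 × 10^-5 × 0.26) = 4.27 × 10^-3 M
(x/C₀ = 1.6% < 5%, so the approximation holds.)
pOH = 2.37, so pH = 14.00 − pOH = 11.63

pH = 11.63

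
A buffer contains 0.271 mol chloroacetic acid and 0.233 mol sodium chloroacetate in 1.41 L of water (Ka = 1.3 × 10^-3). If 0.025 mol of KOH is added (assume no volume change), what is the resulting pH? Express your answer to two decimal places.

pH = 2.91

After neutralization: n(ClCH2COOH) = 0.246 mol, n(ClCH2COO-) = 0.258 mol.
pKa = −log(1.3 × 10^-3) = 2.886
Henderson–Hasselbalch with mole ratio 0.258/0.246: pH = 2.886 + (+0.021)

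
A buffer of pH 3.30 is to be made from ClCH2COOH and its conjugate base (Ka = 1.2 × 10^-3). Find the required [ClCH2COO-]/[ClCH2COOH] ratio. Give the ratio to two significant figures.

pKa = -log(1.2 × 10^-3) = 2.921
pH = pKa + log(r) ⇒ log(r) = 3.30 − 2.921 = +0.379
r = [ClCH2COO-]/[ClCH2COOH] = 10^(+0.379) = 2.39

ratio = 2.4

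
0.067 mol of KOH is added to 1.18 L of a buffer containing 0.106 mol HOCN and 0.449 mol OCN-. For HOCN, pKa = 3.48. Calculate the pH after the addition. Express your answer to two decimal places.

pH = 4.60

OH- converts HOCN to OCN-: HOCN → 0.039 mol, OCN- → 0.516 mol.
Henderson–Hasselbalch with mole ratio 0.516/0.039: pH = 3.48 + (+1.122)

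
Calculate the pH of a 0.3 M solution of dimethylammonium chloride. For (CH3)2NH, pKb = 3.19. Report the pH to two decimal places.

pH = 5.67

(CH3)2NH2+ is the conjugate acid of the weak base (CH3)2NH.
Kb = 10^(−3.19) = 6.46 × 10^-4
Ka = Kw/Kb = 1.0×10^-14 / 6.46 × 10^-4 = 1.55 × 10^-11
Ka = x²/(0.3 − x) = 1.55 × 10^-11
Since Ka ≪ C₀, x ≈ √(Ka·C₀) = 2.16 × 10^-6 M.
pH = −log(2.16 × 10^-6) = 5.67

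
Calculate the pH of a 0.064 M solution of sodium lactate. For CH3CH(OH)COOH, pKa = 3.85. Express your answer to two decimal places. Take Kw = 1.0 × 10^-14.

pH = 8.33

CH3CH(OH)COO- is the conjugate base of the weak acid CH3CH(OH)COOH.
Ka = 10^(−3.85) = 1.41 × 10^-4
Kb = Kw/Ka = 1.0×10^-14 / 1.41 × 10^-4 = 7.09 × 10^-11
From the ICE table, Kb = x²/(0.064 − x) = 7.09 × 10^-11.
Neglecting x in the denominator: x = √(7.09 × 10^-11 × 0.064) = 2.13 × 10^-6 M
(x/C₀ = 0.0033% < 5%, so the approximation holds.)
pOH = −log(2.13 × 10^-6) = 5.67; pH = 14.00 − 5.67 = 8.33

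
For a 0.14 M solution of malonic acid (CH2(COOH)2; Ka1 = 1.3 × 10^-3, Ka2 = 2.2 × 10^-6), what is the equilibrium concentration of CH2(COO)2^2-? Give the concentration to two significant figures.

First ionization gives [H+] ≈ [CH2(COOH)COO-] = 1.29 × 10^-2 M.
Second step: Ka2 = [H+][CH2(COO)2^2-]/[CH2(COOH)COO-] ≈ [CH2(COO)2^2-] (since [H+] ≈ [CH2(COOH)COO-]).
So [CH2(COO)2^2-] ≈ Ka2.

2.2 × 10^-6 M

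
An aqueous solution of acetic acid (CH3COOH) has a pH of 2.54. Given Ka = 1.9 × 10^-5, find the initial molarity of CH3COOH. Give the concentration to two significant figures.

C₀ = 4.4 × 10^-1 M

[H+] = 10^(-2.54) = 2.88 × 10^-3 M = x
Ka = x²/(C₀ − x) ⇒ C₀ = x + x²/Ka
C₀ = 2.88 × 10^-3 + (2.88 × 10^-3)²/(1.9 × 10^-5) = 4.39 × 10^-1 M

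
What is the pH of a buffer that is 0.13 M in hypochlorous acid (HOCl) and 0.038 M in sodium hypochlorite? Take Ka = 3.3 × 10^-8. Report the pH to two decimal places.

pKa = −log(3.3 × 10^-8) = 7.481
Henderson–Hasselbalch: pH = pKa + log([OCl-]/[HOCl]) = 7.481 + log(0.038/0.13)
pH = 7.481 + (-0.534) = 6.95

pH = 6.95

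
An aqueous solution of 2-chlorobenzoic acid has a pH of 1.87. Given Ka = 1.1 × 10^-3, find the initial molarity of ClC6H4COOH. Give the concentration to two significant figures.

C₀ = 1.8 × 10^-1 M

[H+] = 10^(-1.87) = 1.35 × 10^-2 M = x
Ka = x²/(C₀ − x) ⇒ C₀ = x + x²/Ka
C₀ = 1.35 × 10^-2 + (1.35 × 10^-2)²/(1.1 × 10^-3) = 1.79 × 10^-1 M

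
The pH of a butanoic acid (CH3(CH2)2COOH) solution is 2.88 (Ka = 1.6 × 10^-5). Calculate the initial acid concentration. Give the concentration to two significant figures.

C₀ = 1.1 × 10^-1 M

[H+] = 10^(-2.88) = 1.32 × 10^-3 M = x
Ka = x²/(C₀ − x) ⇒ C₀ = x + x²/Ka
C₀ = 1.32 × 10^-3 + (1.32 × 10^-3)²/(1.6 × 10^-5) = 1.10 × 10^-1 M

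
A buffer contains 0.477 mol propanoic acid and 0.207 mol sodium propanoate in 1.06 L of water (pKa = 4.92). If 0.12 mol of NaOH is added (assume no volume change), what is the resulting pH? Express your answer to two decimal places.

pH = 4.88

After neutralization: n(CH3CH2COOH) = 0.357 mol, n(CH3CH2COO-) = 0.327 mol.
Henderson–Hasselbalch with mole ratio 0.327/0.357: pH = 4.92 + (-0.038)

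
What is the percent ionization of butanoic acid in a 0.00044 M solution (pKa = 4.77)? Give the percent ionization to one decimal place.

CH3(CH2)2COOH ⇌ CH3(CH2)2COO- + H+; let x = [H+] at equilibrium.
Ka = 10^(−4.77) = 1.70 × 10^-5
Solve x² + 1.7e-05x − 7.48e-09 = 0 → x = 7.84 × 10^-5 M
% ionization = x/C₀ × 100% = 7.84 × 10^-5/0.00044 × 100% = 17.8%

17.8%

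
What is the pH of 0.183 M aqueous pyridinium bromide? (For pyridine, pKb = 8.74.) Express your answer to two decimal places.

pH = 3.00

C5H5NH+ is the conjugate acid of the weak base C5H5N.
Kb = 10^(−8.74) = 1.82 × 10^-9
Ka = Kw/Kb = 1.0×10^-14 / 1.82 × 10^-9 = 5.49 × 10^-6
Ka = [H+]²/(0.183 − [H+]) = 5.49 × 10^-6
Assume [H+] ≪ 0.183: [H+] ≈ √(5.49 × 10^-6 × 0.183) = 1.00 × 10^-3 M
pH = −log[H+] = −log(1.00 × 10^-3) = 3.00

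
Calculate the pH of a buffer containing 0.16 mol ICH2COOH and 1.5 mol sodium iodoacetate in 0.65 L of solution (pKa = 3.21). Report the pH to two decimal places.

pH = 4.18

pH = pKa + log([A⁻]/[HA]) = 3.21 + log(1.5/0.16)
pH = 3.21 + (+0.972) = 4.18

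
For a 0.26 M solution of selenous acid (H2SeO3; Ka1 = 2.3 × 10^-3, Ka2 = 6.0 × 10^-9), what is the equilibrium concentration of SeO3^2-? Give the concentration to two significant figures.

6.0 × 10^-9 M

First ionization gives [H+] ≈ [HSeO3-] = 2.33 × 10^-2 M.
Second step: Ka2 = [H+][SeO3^2-]/[HSeO3-] ≈ [SeO3^2-] (since [H+] ≈ [HSeO3-]).
So [SeO3^2-] ≈ Ka2.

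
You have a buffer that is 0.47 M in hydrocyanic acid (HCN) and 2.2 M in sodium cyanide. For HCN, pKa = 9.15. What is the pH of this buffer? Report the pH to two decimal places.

pH = 9.82

Using pH = pKa + log([base]/[acid]) with [base]/[acid] = 2.2/0.47:
pH = 9.15 + (+0.670) = 9.82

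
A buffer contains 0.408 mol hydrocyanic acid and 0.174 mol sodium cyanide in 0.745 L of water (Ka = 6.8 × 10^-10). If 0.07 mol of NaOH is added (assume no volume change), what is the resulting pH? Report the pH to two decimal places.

OH- converts HCN to CN-: HCN → 0.338 mol, CN- → 0.244 mol.
pKa = −log(6.8 × 10^-10) = 9.167
pH = pKa + log([A⁻]/[HA]) = 9.167 + log(0.244/0.338) = 9.167 -0.142

pH = 9.03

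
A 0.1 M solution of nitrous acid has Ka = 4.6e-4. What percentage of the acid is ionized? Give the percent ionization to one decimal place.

HNO2 ⇌ NO2- + H+; let x = [H+] at equilibrium.
Solve x² + 0.00046x − 4.6e-05 = 0 → x = 6.56 × 10^-3 M
% ionization = x/C₀ × 100% = 6.56 × 10^-3/0.1 × 100% = 6.6%

6.6%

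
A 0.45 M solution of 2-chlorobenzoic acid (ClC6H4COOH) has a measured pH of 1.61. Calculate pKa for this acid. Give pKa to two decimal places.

pKa = 2.85

[H+] = 10^(-1.61) = 2.45 × 10^-2 M
At equilibrium [HA] = 0.45 − 2.45 × 10^-2 = 4.25 × 10^-1 M
Ka = [H+][A-]/[HA] = (2.45 × 10^-2)² / 4.25 × 10^-1 = 1.41 × 10^-3
pKa = -log(1.41 × 10^-3) = 2.85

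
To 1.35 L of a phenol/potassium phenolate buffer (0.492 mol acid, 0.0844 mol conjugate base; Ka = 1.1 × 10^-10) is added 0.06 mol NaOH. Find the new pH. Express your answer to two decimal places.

After neutralization: n(C6H5OH) = 0.432 mol, n(C6H5O-) = 0.144 mol.
pKa = −log(1.1 × 10^-10) = 9.959
pH = pKa + log(n_C6H5O-/n_C6H5OH) = 9.959 + log(0.144/0.432) = 9.959 + (-0.477)

pH = 9.48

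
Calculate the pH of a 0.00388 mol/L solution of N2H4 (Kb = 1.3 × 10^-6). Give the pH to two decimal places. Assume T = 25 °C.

N2H4 + H2O ⇌ N2H5+ + OH-
Kb = x²/(0.00388 − x) = 1.3 × 10^-6
Assume x ≪ 0.00388: x ≈ √(1.3 × 10^-6 × 0.00388) = 7.10 × 10^-5 M
(x/C₀ = 1.8% < 5%, so the approximation holds.)
pOH = 4.15, so pH = 14.00 − pOH = 9.85

pH = 9.85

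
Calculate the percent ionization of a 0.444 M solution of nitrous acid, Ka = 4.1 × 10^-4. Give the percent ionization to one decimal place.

3.0%

HNO2 ⇌ NO2- + H+; let x = [H+] at equilibrium.
x ≈ √(Ka·C₀) = √(4.1 × 10^-4 × 0.444) = 1.35 × 10^-2 M
% ionization = x/C₀ × 100% = 1.35 × 10^-2/0.444 × 100% = 3.0%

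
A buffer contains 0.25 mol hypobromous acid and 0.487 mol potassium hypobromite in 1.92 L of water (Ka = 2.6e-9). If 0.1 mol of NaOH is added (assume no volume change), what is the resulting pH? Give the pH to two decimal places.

pH = 9.18

After neutralization: n(HOBr) = 0.15 mol, n(OBr-) = 0.587 mol.
pKa = −log(2.6 × 10^-9) = 8.585
pH = pKa + log([A⁻]/[HA]) = 8.585 + log(0.587/0.15) = 8.585 +0.593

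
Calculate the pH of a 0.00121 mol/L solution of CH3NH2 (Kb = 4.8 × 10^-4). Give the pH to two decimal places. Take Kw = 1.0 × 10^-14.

CH3NH2 + H2O ⇌ CH3NH3+ + OH-
Kb = [OH-]²/(0.00121 − [OH-]) = 4.8 × 10^-4
Here C₀/Kb ≈ 2.52, so the small-[OH-] approximation fails. Use the quadratic:
[OH-] = [−0.00048 + √(0.00048² + 2.32e-06)]/2 = 5.59 × 10^-4 M
pOH = −log(5.59 × 10^-4) = 3.25; pH = 14.00 − 3.25 = 10.75

pH = 10.75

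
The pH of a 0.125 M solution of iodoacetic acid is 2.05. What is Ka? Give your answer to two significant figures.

Ka = 6.8 × 10^-4

[H+] = 10^(-2.05) = 8.91 × 10^-3 M
At equilibrium [HA] = 0.125 − 8.91 × 10^-3 = 1.16 × 10^-1 M
Ka = [H+][A-]/[HA] = (8.91 × 10^-3)² / 1.16 × 10^-1 = 6.8 × 10^-4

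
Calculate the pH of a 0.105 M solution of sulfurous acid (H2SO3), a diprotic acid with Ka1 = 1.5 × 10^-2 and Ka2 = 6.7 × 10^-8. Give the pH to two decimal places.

pH = 1.48

Ka1 ≫ Ka2, so treat the first dissociation as the only significant source of H+.
Ka1 = x²/(0.105 − x) = 1.5 × 10^-2
Solving the quadratic: x = (−Ka1 + √(Ka1² + 4·Ka1·C₀))/2 = 3.29 × 10^-2 M
pH = −log(3.29 × 10^-2) = 1.48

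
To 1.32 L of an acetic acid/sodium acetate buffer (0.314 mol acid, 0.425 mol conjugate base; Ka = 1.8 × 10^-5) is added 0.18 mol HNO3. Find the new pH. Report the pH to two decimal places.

Added H+ converts CH3COO- to CH3COOH: CH3COOH → 0.494 mol, CH3COO- → 0.245 mol.
pKa = −log(1.8 × 10^-5) = 4.745
pH = pKa + log([A⁻]/[HA]) = 4.745 + log(0.245/0.494) = 4.745 -0.305

pH = 4.44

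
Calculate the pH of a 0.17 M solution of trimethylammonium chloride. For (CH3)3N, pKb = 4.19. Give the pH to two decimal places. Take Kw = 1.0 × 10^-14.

(CH3)3NH+ is the conjugate acid of the weak base (CH3)3N.
Kb = 10^(−4.19) = 6.46 × 10^-5
Ka = Kw/Kb = 1.0×10^-14 / 6.46 × 10^-5 = 1.55 × 10^-10
Ka = [H+]²/(0.17 − [H+]) = 1.55 × 10^-10
Since Ka ≪ C₀, [H+] ≈ √(Ka·C₀) = 5.13 × 10^-6 M.
Check: 0.003% ionized — well under 5%, approximation valid.
pH = −log(5.13 × 10^-6) = 5.29

pH = 5.29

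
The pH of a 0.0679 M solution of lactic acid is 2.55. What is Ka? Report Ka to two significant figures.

[H+] = 10^(-2.55) = 2.82 × 10^-3 M
At equilibrium [HA] = 0.0679 − 2.82 × 10^-3 = 6.51 × 10^-2 M
Ka = [H+][A-]/[HA] = (2.82 × 10^-3)² / 6.51 × 10^-2 = 1.2 × 10^-4

Ka = 1.2 × 10^-4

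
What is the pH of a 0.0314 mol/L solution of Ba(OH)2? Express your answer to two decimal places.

pH = 12.80

Ba(OH)2 is a strong base (each formula unit releases 2 OH-); [OH-] = 0.0628 M.
pOH = -log(0.0628) = 1.20
pH = 14.00 - 1.20 = 12.80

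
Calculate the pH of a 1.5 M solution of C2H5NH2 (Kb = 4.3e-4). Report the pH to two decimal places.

C2H5NH2 + H2O ⇌ C2H5NH3+ + OH-
Let x = [OH-] at equilibrium. Kb = x²/(1.5 − x).
Assume x ≪ 1.5: x ≈ √(4.3 × 10^-4 × 1.5) = 2.54 × 10^-2 M
(x/C₀ = 1.7% < 5%, so the approximation holds.)
pOH = −log(2.54 × 10^-2) = 1.60; pH = 14.00 − 1.60 = 12.40

pH = 12.40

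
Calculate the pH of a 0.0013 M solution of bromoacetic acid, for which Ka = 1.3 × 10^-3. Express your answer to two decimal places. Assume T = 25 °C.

pH = 3.10

BrCH2COOH ⇌ BrCH2COO- + H+
Let x = [H+] at equilibrium. Ka = x²/(0.0013 − x).
x is not negligible relative to C₀; solve x² + 0.0013·x − 1.69e-06 = 0.
x = (−Ka + √(Ka² + 4·Ka·C₀))/2 = 8.03 × 10^-4 M
pH = −log[H+] = −log(8.03 × 10^-4) = 3.10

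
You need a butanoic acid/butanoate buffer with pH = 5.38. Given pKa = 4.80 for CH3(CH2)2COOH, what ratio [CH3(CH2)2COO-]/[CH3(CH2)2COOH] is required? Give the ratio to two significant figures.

pH = pKa + log(r) ⇒ log(r) = 5.38 − 4.80 = +0.58
r = [CH3(CH2)2COO-]/[CH3(CH2)2COOH] = 10^(+0.58) = 3.8

ratio = 3.8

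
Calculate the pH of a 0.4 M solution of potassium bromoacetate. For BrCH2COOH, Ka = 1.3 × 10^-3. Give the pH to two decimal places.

pH = 8.24

BrCH2COO- is the conjugate base of the weak acid BrCH2COOH.
Kb = Kw/Ka = 1.0×10^-14 / 1.3 × 10^-3 = 7.69 × 10^-12
Let x = [OH-] at equilibrium. Kb = x²/(0.4 − x).
Since Kb ≪ C₀, x ≈ √(Kb·C₀) = 1.75 × 10^-6 M.
pOH = 5.76, so pH = 14.00 − pOH = 8.24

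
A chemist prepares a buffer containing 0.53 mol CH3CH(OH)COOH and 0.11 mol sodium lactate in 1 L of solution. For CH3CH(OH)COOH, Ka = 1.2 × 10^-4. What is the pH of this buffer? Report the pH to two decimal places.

pKa = −log(1.2 × 10^-4) = 3.921
pH = pKa + log([A⁻]/[HA]) = 3.921 + log(0.11/0.53)
pH = 3.921 + (-0.683) = 3.24

pH = 3.24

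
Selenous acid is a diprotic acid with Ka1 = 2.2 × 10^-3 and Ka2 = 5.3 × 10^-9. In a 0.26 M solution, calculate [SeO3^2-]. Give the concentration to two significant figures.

5.3 × 10^-9 M

First ionization gives [H+] ≈ [HSeO3-] = 2.28 × 10^-2 M.
Second step: Ka2 = [H+][SeO3^2-]/[HSeO3-] ≈ [SeO3^2-] (since [H+] ≈ [HSeO3-]).
So [SeO3^2-] ≈ Ka2.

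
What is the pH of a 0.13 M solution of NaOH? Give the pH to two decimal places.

pH = 13.11

NaOH is a strong base; [OH-] = 0.13 M.
pOH = -log(0.13) = 0.89
pH = 14.00 - 0.89 = 13.11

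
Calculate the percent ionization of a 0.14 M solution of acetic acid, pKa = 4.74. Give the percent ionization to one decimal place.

1.1%

CH3COOH ⇌ CH3COO- + H+; let x = [H+] at equilibrium.
Ka = 10^(−4.74) = 1.82 × 10^-5
x ≈ √(Ka·C₀) = √(1.82 × 10^-5 × 0.14) = 1.60 × 10^-3 M
% ionization = x/C₀ × 100% = 1.60 × 10^-3/0.14 × 100% = 1.1%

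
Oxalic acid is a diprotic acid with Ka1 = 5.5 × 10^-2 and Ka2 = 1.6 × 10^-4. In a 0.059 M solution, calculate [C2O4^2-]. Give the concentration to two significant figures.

First ionization gives [H+] ≈ [HC2O4-] = 3.58 × 10^-2 M.
Second step: Ka2 = [H+][C2O4^2-]/[HC2O4-] ≈ [C2O4^2-] (since [H+] ≈ [HC2O4-]).
So [C2O4^2-] ≈ Ka2.

1.6 × 10^-4 M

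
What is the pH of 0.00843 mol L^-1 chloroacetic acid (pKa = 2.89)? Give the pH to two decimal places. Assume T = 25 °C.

ClCH2COOH ⇌ ClCH2COO- + H+
Ka = 10^(−2.89) = 1.29 × 10^-3
From the ICE table, Ka = x²/(0.00843 − x) = 1.29 × 10^-3.
x is not negligible relative to C₀; solve x² + 0.00129·x − 1.09e-05 = 0.
x = (−Ka + √(Ka² + 4·Ka·C₀))/2 = 2.72 × 10^-3 M
pH = −log(2.72 × 10^-3) = 2.57

pH = 2.57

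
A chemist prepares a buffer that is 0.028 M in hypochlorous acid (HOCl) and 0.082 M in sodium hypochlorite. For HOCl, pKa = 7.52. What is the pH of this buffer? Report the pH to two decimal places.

pH = 7.99

Using pH = pKa + log([base]/[acid]) with [base]/[acid] = 0.082/0.028:
pH = 7.52 + (+0.467) = 7.99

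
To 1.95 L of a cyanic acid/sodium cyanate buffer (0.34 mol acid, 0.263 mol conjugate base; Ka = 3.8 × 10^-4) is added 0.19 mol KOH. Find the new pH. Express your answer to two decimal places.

After neutralization: n(HOCN) = 0.15 mol, n(OCN-) = 0.453 mol.
pKa = −log(3.8 × 10^-4) = 3.420
pH = pKa + log([A⁻]/[HA]) = 3.420 + log(0.453/0.15) = 3.420 +0.480

pH = 3.90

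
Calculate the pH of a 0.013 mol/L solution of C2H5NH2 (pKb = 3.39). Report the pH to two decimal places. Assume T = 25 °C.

C2H5NH2 + H2O ⇌ C2H5NH3+ + OH-
Kb = 10^(−3.39) = 4.07 × 10^-4
Kb = [OH-]²/(0.013 − [OH-]) = 4.07 × 10^-4
Here C₀/Kb ≈ 31.9, so the small-[OH-] approximation fails. Use the quadratic:
[OH-] = [−0.000407 + √(0.000407² + 2.12e-05)]/2 = 2.11 × 10^-3 M
pOH = −log(2.11 × 10^-3) = 2.68; pH = 14.00 − 2.68 = 11.32

pH = 11.32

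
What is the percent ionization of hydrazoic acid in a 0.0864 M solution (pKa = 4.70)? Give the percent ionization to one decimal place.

HN3 ⇌ N3- + H+; let x = [H+] at equilibrium.
Ka = 10^(−4.70) = 2.00 × 10^-5
x ≈ √(Ka·C₀) = √(2.00 × 10^-5 × 0.0864) = 1.31 × 10^-3 M
% ionization = x/C₀ × 100% = 1.31 × 10^-3/0.0864 × 100% = 1.5%

1.5%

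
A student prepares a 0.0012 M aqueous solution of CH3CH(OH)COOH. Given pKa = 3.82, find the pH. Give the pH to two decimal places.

CH3CH(OH)COOH ⇌ CH3CH(OH)COO- + H+
Ka = 10^(−3.82) = 1.51 × 10^-4
Ka = x²/(0.0012 − x) = 1.51 × 10^-4
The 5% rule fails; solving x² + Ka·x − Ka·C₀ = 0 exactly:
x = (−Ka + √(Ka² + 4·Ka·C₀))/2 = 3.57 × 10^-4 M
pH = −log(3.57 × 10^-4) = 3.45

pH = 3.45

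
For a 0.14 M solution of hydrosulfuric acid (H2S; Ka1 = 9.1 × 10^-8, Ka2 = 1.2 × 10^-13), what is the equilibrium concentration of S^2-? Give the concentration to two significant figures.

First ionization gives [H+] ≈ [HS-] = 1.13 × 10^-4 M.
Second step: Ka2 = [H+][S^2-]/[HS-] ≈ [S^2-] (since [H+] ≈ [HS-]).
So [S^2-] ≈ Ka2.

1.2 × 10^-13 M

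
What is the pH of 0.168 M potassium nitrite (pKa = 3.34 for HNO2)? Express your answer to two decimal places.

NO2- is the conjugate base of the weak acid HNO2.
Ka = 10^(−3.34) = 4.57 × 10^-4
Kb = Kw/Ka = 1.0×10^-14 / 4.57 × 10^-4 = 2.19 × 10^-11
Let x = [OH-] at equilibrium. Kb = x²/(0.168 − x).
Neglecting x in the denominator: x = √(2.19 × 10^-11 × 0.168) = 1.92 × 10^-6 M
pOH = −log(1.92 × 10^-6) = 5.72; pH = 14.00 − 5.72 = 8.28

pH = 8.28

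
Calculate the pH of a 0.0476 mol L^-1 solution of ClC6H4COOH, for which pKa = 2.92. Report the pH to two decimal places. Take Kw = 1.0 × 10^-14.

pH = 2.16

ClC6H4COOH ⇌ ClC6H4COO- + H+
Ka = 10^(−2.92) = 1.20 × 10^-3
Let x = [H+] at equilibrium. Ka = x²/(0.0476 − x).
The 5% rule fails; solving x² + Ka·x − Ka·C₀ = 0 exactly:
x = (−Ka + √(Ka² + 4·Ka·C₀))/2 = 6.98 × 10^-3 M
pH = −log(6.98 × 10^-3) = 2.16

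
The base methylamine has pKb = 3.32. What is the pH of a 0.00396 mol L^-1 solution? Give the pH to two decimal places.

pH = 11.06

CH3NH2 + H2O ⇌ CH3NH3+ + OH-
Kb = 10^(−3.32) = 4.79 × 10^-4
Kb = [OH-]²/(0.00396 − [OH-]) = 4.79 × 10^-4
Here C₀/Kb ≈ 8.27, so the small-[OH-] approximation fails. Use the quadratic:
[OH-] = (−Kb + √(Kb² + 4·Kb·C₀))/2 = 1.16 × 10^-3 M
pOH = 2.94, so pH = 14.00 − pOH = 11.06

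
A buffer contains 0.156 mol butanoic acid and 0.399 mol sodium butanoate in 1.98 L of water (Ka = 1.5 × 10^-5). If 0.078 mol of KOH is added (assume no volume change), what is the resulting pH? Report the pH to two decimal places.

pH = 5.61

After neutralization: n(CH3(CH2)2COOH) = 0.078 mol, n(CH3(CH2)2COO-) = 0.477 mol.
pKa = −log(1.5 × 10^-5) = 4.824
pH = pKa + log(n_CH3(CH2)2COO-/n_CH3(CH2)2COOH) = 4.824 + log(0.477/0.078) = 4.824 + (+0.786)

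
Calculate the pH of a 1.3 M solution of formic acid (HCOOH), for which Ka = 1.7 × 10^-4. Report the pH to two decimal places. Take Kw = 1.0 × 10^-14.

pH = 1.83

HCOOH ⇌ HCOO- + H+
Let x = [H+] at equilibrium. Ka = x²/(1.3 − x).
Since Ka ≪ C₀, x ≈ √(Ka·C₀) = 1.49 × 10^-2 M.
pH = −log[H+] = −log(1.49 × 10^-2) = 1.83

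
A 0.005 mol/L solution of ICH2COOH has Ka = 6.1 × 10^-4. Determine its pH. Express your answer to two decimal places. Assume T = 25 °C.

pH = 2.83

ICH2COOH ⇌ ICH2COO- + H+
From the ICE table, Ka = [H+]²/(0.005 − [H+]) = 6.1 × 10^-4.
[H+] is not negligible relative to C₀; solve [H+]² + 0.00061·[H+] − 3.05e-06 = 0.
[H+] = [−0.00061 + √(0.00061² + 1.22e-05)]/2 = 1.47 × 10^-3 M
pH = −log[H+] = −log(1.47 × 10^-3) = 2.83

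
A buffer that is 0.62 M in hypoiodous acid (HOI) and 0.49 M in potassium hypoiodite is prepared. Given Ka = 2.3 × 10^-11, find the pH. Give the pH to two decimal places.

pH = 10.54

pKa = −log(2.3 × 10^-11) = 10.638
Henderson–Hasselbalch: pH = pKa + log([OI-]/[HOI]) = 10.638 + log(0.49/0.62)
pH = 10.638 + (-0.102) = 10.54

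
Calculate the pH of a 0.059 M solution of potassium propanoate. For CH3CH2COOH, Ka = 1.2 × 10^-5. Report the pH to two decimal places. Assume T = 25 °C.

pH = 8.85

CH3CH2COO- is the conjugate base of the weak acid CH3CH2COOH.
Kb = Kw/Ka = 1.0×10^-14 / 1.2 × 10^-5 = 8.33 × 10^-10
Kb = x²/(0.059 − x) = 8.33 × 10^-10
Neglecting x in the denominator: x = √(8.33 × 10^-10 × 0.059) = 7.01 × 10^-6 M
pOH = 5.15, so pH = 14.00 − pOH = 8.85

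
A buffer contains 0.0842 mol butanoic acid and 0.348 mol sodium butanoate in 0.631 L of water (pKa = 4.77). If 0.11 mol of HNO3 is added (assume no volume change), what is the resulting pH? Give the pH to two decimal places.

pH = 4.86

Added H+ converts CH3(CH2)2COO- to CH3(CH2)2COOH: CH3(CH2)2COOH → 0.194 mol, CH3(CH2)2COO- → 0.238 mol.
pH = pKa + log([A⁻]/[HA]) = 4.77 + log(0.238/0.194) = 4.77 +0.089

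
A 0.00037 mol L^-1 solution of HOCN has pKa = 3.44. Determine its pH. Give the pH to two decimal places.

pH = 3.64

HOCN ⇌ OCN- + H+
Ka = 10^(−3.44) = 3.63 × 10^-4
Ka = [H+]²/(0.00037 − [H+]) = 3.63 × 10^-4
[H+] is not negligible relative to C₀; solve [H+]² + 0.000363·[H+] − 1.34e-07 = 0.
[H+] = (−Ka + √(Ka² + 4·Ka·C₀))/2 = 2.27 × 10^-4 M
pH = −log(2.27 × 10^-4) = 3.64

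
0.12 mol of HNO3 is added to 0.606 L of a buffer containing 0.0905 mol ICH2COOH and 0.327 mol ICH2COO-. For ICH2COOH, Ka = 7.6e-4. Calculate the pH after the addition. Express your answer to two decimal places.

After neutralization: n(ICH2COOH) = 0.21 mol, n(ICH2COO-) = 0.207 mol.
pKa = −log(7.6 × 10^-4) = 3.119
pH = pKa + log([A⁻]/[HA]) = 3.119 + log(0.207/0.21) = 3.119 -0.006

pH = 3.11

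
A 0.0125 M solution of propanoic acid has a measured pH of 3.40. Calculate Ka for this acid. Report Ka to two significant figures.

[H+] = 10^(-3.40) = 3.98 × 10^-4 M
At equilibrium [HA] = 0.0125 − 3.98 × 10^-4 = 1.21 × 10^-2 M
Ka = [H+][A-]/[HA] = (3.98 × 10^-4)² / 1.21 × 10^-2 = 1.3 × 10^-5

Ka = 1.3 × 10^-5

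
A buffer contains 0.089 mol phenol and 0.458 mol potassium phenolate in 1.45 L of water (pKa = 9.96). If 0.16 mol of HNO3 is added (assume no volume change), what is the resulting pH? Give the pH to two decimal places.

Added H+ converts C6H5O- to C6H5OH: C6H5OH → 0.249 mol, C6H5O- → 0.298 mol.
Henderson–Hasselbalch with mole ratio 0.298/0.249: pH = 9.96 + (+0.078)

pH = 10.04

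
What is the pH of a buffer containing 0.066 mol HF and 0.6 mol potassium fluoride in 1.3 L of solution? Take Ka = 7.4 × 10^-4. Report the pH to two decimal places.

pH = 4.09

pKa = −log(7.4 × 10^-4) = 3.131
pH = pKa + log([A⁻]/[HA]) = 3.131 + log(0.6/0.066)
pH = 3.131 + (+0.959) = 4.09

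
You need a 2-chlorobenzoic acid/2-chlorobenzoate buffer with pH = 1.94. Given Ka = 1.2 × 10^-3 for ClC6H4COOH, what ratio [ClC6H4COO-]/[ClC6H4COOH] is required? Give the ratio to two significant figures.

pKa = -log(1.2 × 10^-3) = 2.921
pH = pKa + log(r) ⇒ log(r) = 1.94 − 2.921 = -0.981
r = [ClC6H4COO-]/[ClC6H4COOH] = 10^(-0.981) = 0.104

ratio = 0.10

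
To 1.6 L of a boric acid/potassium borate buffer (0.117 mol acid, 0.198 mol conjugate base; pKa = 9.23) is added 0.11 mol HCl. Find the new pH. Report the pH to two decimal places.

pH = 8.82

Added H+ converts B(OH)4- to B(OH)3: B(OH)3 → 0.227 mol, B(OH)4- → 0.088 mol.
pH = pKa + log(n_B(OH)4-/n_B(OH)3) = 9.23 + log(0.088/0.227) = 9.23 + (-0.412)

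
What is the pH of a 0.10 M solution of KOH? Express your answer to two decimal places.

pH = 13.00

KOH is a strong base; [OH-] = 0.1 M.
pOH = -log(0.1) = 1.00
pH = 14.00 - 1.00 = 13.00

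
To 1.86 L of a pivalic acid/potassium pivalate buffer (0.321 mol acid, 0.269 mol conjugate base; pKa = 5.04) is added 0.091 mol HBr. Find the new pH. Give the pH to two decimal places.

pH = 4.68

Added H+ converts (CH3)3CCOO- to (CH3)3CCOOH: (CH3)3CCOOH → 0.412 mol, (CH3)3CCOO- → 0.178 mol.
pH = pKa + log(n_(CH3)3CCOO-/n_(CH3)3CCOOH) = 5.04 + log(0.178/0.412) = 5.04 + (-0.364)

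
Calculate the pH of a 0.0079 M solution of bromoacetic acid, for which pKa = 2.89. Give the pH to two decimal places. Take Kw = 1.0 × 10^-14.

pH = 2.58

BrCH2COOH ⇌ BrCH2COO- + H+
Ka = 10^(−2.89) = 1.29 × 10^-3
Let x = [H+] at equilibrium. Ka = x²/(0.0079 − x).
The 5% rule fails; solving x² + Ka·x − Ka·C₀ = 0 exactly:
x = [−0.00129 + √(0.00129² + 4.08e-05)]/2 = 2.61 × 10^-3 M
pH = −log(2.61 × 10^-3) = 2.58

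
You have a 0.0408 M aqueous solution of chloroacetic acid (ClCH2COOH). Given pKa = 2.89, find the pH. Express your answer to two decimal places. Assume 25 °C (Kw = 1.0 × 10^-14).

ClCH2COOH ⇌ ClCH2COO- + H+
Ka = 10^(−2.89) = 1.29 × 10^-3
From the ICE table, Ka = x²/(0.0408 − x) = 1.29 × 10^-3.
Here C₀/Ka ≈ 31.6, so the small-x approximation fails. Use the quadratic:
x = (−Ka + √(Ka² + 4·Ka·C₀))/2 = 6.64 × 10^-3 M
pH = −log(6.64 × 10^-3) = 2.18

pH = 2.18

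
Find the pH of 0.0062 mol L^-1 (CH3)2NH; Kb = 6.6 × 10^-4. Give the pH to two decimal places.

(CH3)2NH + H2O ⇌ (CH3)2NH2+ + OH-
From the ICE table, Kb = [OH-]²/(0.0062 − [OH-]) = 6.6 × 10^-4.
Here C₀/Kb ≈ 9.39, so the small-[OH-] approximation fails. Use the quadratic:
[OH-] = [−0.00066 + √(0.00066² + 1.64e-05)]/2 = 1.72 × 10^-3 M
pOH = −log(1.72 × 10^-3) = 2.76; pH = 14.00 − 2.76 = 11.24

pH = 11.24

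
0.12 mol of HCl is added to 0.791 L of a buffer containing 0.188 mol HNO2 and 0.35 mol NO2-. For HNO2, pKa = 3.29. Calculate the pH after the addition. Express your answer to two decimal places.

Added H+ converts NO2- to HNO2: HNO2 → 0.308 mol, NO2- → 0.23 mol.
pH = pKa + log([A⁻]/[HA]) = 3.29 + log(0.23/0.308) = 3.29 -0.127

pH = 3.16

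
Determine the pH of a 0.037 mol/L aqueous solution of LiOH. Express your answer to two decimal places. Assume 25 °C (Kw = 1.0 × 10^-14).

pH = 12.57

LiOH is a strong base; [OH-] = 0.037 M.
pOH = -log(0.037) = 1.43
pH = 14.00 - 1.43 = 12.57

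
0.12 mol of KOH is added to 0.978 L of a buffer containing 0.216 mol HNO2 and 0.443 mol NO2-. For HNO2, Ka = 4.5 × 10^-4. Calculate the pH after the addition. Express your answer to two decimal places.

OH- converts HNO2 to NO2-: HNO2 → 0.096 mol, NO2- → 0.563 mol.
pKa = −log(4.5 × 10^-4) = 3.347
pH = pKa + log(n_NO2-/n_HNO2) = 3.347 + log(0.563/0.096) = 3.347 + (+0.768)

pH = 4.12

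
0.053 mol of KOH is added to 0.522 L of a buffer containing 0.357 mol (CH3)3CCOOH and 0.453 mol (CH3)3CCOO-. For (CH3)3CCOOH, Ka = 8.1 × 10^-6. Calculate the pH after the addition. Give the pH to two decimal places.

OH- converts (CH3)3CCOOH to (CH3)3CCOO-: (CH3)3CCOOH → 0.304 mol, (CH3)3CCOO- → 0.506 mol.
pKa = −log(8.1 × 10^-6) = 5.092
pH = pKa + log(n_(CH3)3CCOO-/n_(CH3)3CCOOH) = 5.092 + log(0.506/0.304) = 5.092 + (+0.221)

pH = 5.31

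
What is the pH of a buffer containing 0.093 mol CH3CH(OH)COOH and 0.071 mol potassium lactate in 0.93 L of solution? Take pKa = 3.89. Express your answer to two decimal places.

pH = 3.77

Using pH = pKa + log([base]/[acid]) with [base]/[acid] = 0.071/0.093:
pH = 3.89 + (-0.117) = 3.77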